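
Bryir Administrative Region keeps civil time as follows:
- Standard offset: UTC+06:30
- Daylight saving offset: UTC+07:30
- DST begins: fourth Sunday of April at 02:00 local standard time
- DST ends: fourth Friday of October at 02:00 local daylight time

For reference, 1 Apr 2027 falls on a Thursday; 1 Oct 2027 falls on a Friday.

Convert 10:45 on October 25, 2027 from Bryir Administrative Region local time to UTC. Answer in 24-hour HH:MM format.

04:15

1 April 2027 is a Thursday, so the first Sunday is April 4 and the fourth is April 25.
1 October 2027 is a Friday, so the first Friday is October 1 and the fourth is October 22.
October 25, 2027 does not fall between 25 April and 22 October, so daylight saving is not in effect and Bryir Administrative Region is at UTC+06:30.
10:45 local − 6h30m = 04:15 UTC.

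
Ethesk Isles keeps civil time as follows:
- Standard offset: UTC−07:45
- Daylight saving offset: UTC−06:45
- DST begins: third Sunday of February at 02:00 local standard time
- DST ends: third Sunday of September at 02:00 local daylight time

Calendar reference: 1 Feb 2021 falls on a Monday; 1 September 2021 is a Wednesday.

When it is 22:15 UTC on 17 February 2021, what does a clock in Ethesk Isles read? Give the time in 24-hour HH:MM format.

1 February 2021 is a Monday, so the first Sunday is February 7 and the third is February 21.
1 September 2021 is a Wednesday, so the first Sunday is September 5 and the third is September 19.
At the standard offset (UTC−07:45), 22:15 UTC − 7h45m = 14:30 Ethesk Isles standard time.
The standard-time date in Ethesk Isles, 17 February 2021, does not fall between 21 February and 19 September, so daylight saving is not in effect and Ethesk Isles is at UTC−07:45.
22:15 UTC − 7h45m = 14:30 local.

14:30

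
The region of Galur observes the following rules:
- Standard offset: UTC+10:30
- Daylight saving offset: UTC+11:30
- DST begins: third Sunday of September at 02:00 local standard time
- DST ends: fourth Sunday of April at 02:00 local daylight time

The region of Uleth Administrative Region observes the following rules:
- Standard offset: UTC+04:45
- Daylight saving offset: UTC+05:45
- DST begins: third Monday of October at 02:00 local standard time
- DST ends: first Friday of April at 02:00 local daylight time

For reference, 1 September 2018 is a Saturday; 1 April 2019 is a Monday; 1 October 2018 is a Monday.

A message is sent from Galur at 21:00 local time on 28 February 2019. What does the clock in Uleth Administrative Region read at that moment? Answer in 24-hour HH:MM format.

15:15

1 September 2018 is a Saturday, so the first Sunday is September 2 and the third is September 16.
1 April 2019 is a Monday, so the first Sunday is April 7 and the fourth is April 28.
28 February 2019 falls between 16 September 2018 and 28 April 2019, so daylight saving is in effect and Galur is at UTC+11:30.
21:00 Galur − 11h30m = 09:30 UTC.
1 October 2018 is a Monday, so the first Monday is October 1 and the third is October 15.
1 April 2019 is a Monday, so the first Friday is April 5.
At the standard offset (UTC+04:45), 09:30 UTC + 4h45m = 14:15 Uleth Administrative Region standard time.
The standard-time date in Uleth Administrative Region, 28 February 2019, lies within the daylight-saving period (15 October 2018 – 5 April 2019), so Uleth Administrative Region is on daylight time, UTC+05:45.
09:30 UTC + 5h45m = 15:15 Uleth Administrative Region.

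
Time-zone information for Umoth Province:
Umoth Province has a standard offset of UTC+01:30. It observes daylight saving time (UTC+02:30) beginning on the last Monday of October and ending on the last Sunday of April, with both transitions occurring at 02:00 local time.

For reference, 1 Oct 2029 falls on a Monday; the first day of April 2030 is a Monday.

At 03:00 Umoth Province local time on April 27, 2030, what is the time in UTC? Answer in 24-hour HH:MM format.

1 October 2029 is a Monday, so Mondays fall on 1, 8, 15, 22, 29; the last is October 29.
1 April 2030 is a Monday, so Sundays fall on 7, 14, 21, 28; the last is April 28.
April 27, 2030 lies within the daylight-saving period (29 October 2029 – 28 April 2030), so Umoth Province is on daylight time, UTC+02:30.
03:00 local − 2h30m = 00:30 UTC.

00:30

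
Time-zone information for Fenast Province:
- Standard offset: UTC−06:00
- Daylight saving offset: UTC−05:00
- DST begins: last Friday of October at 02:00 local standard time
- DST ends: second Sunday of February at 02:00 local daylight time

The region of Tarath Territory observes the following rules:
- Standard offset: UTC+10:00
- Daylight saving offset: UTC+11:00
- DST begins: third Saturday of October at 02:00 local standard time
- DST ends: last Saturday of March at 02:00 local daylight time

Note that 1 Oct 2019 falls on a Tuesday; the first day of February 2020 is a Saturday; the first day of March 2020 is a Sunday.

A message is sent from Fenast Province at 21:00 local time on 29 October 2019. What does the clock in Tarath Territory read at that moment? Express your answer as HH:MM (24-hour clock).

1 October 2019 is a Tuesday, so Fridays fall on 4, 11, 18, 25; the last is October 25.
1 February 2020 is a Saturday, so the first Sunday is February 2 and the second is February 9.
Daylight saving runs 25 October 2019 – 9 February 2020; 29 October 2019 is inside that window, so Fenast Province is at UTC−05:00.
21:00 Fenast Province + 5h = 02:00 UTC (rolling into the next day, 30 October 2019).
1 October 2019 is a Tuesday, so the first Saturday is October 5 and the third is October 19.
1 March 2020 is a Sunday, so Saturdays fall on 7, 14, 21, 28; the last is March 28.
At the standard offset (UTC+10:00), 02:00 UTC + 10h = 12:00 Tarath Territory standard time.
The standard-time date in Tarath Territory, 30 October 2019, falls between 19 October 2019 and 28 March 2020, so daylight saving is in effect and Tarath Territory is at UTC+11:00.
02:00 UTC + 11h = 13:00 Tarath Territory.

13:00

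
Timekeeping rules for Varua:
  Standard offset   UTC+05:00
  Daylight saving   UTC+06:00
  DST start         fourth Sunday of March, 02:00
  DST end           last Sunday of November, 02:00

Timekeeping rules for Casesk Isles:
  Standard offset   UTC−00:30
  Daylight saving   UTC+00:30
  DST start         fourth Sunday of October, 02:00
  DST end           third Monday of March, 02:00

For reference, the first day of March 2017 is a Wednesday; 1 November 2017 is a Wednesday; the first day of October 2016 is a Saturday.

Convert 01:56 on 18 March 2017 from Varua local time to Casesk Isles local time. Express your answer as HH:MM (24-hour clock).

1 March 2017 is a Wednesday, so the first Sunday is March 5 and the fourth is March 26.
1 November 2017 is a Wednesday, so Sundays fall on 5, 12, 19, 26; the last is November 26.
18 March 2017 is outside the daylight-saving period (26 March – 26 November), so Varua is on standard time, UTC+05:00.
01:56 Varua − 5h = 20:56 UTC (rolling into the previous day, 17 March 2017).
1 October 2016 is a Saturday, so the first Sunday is October 2 and the fourth is October 23.
1 March 2017 is a Wednesday, so the first Monday is March 6 and the third is March 20.
At the standard offset (UTC−00:30), 20:56 UTC − 0h30m = 20:26 Casesk Isles standard time.
Daylight saving runs 23 October 2016 – 20 March 2017; the standard-time date in Casesk Isles, 17 March 2017, is inside that window, so Casesk Isles is at UTC+00:30.
20:56 UTC + 0h30m = 21:26 Casesk Isles.

21:26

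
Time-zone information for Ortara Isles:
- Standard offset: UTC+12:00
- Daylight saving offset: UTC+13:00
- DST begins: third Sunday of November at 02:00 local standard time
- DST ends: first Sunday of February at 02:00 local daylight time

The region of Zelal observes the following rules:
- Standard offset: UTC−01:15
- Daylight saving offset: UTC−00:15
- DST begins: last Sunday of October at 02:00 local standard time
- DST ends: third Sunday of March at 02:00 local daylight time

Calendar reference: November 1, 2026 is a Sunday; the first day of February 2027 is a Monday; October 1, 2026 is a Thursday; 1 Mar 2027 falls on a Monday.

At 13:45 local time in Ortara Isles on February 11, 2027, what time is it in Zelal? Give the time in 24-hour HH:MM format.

01:30

1 November 2026 is a Sunday, so the first Sunday is November 1 and the third is November 15.
1 February 2027 is a Monday, so the first Sunday is February 7.
Daylight saving runs 15 November 2026 – 7 February 2027; February 11, 2027 is outside that window, so Ortara Isles is on standard time at UTC+12:00.
13:45 Ortara Isles − 12h = 01:45 UTC.
1 October 2026 is a Thursday, so Sundays fall on 4, 11, 18, 25; the last is October 25.
1 March 2027 is a Monday, so the first Sunday is March 7 and the third is March 21.
At the standard offset (UTC−01:15), 01:45 UTC − 1h15m = 00:30 Zelal standard time.
Daylight saving runs 25 October 2026 – 21 March 2027; the standard-time date in Zelal, February 11, 2027, is inside that window, so Zelal is at UTC−00:15.
01:45 UTC − 0h15m = 01:30 Zelal.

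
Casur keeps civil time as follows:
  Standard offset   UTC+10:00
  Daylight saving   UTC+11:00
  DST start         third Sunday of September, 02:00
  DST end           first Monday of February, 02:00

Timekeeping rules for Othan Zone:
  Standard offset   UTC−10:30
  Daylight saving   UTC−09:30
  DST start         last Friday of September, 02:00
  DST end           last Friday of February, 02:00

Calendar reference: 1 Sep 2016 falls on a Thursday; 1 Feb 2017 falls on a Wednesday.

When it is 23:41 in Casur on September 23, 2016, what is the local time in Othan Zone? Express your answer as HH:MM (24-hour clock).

02:11

1 September 2016 is a Thursday, so the first Sunday is September 4 and the third is September 18.
1 February 2017 is a Wednesday, so the first Monday is February 6.
September 23, 2016 falls between 18 September 2016 and 6 February 2017, so daylight saving is in effect and Casur is at UTC+11:00.
23:41 Casur − 11h = 12:41 UTC.
1 September 2016 is a Thursday, so Fridays fall on 2, 9, 16, 23, 30; the last is September 30.
1 February 2017 is a Wednesday, so Fridays fall on 3, 10, 17, 24; the last is February 24.
At the standard offset (UTC−10:30), 12:41 UTC − 10h30m = 02:11 Othan Zone standard time.
The standard-time date in Othan Zone, September 23, 2016, does not fall between 30 September 2016 and 24 February 2017, so daylight saving is not in effect and Othan Zone is at UTC−10:30.
12:41 UTC − 10h30m = 02:11 Othan Zone.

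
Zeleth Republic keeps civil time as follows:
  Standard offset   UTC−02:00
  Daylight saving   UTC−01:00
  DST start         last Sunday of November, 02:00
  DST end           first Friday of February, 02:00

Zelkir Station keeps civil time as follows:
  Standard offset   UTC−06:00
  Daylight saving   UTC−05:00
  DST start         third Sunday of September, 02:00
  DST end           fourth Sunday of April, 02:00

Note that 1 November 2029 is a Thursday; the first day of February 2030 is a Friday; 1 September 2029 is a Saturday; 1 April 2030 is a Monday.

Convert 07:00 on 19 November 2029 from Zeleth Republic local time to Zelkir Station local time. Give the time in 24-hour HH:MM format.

04:00

1 November 2029 is a Thursday, so Sundays fall on 4, 11, 18, 25; the last is November 25.
1 February 2030 is a Friday, so the first Friday is February 1.
19 November 2029 is outside the daylight-saving period (25 November 2029 – 1 February 2030), so Zeleth Republic is on standard time, UTC−02:00.
07:00 Zeleth Republic + 2h = 09:00 UTC.
1 September 2029 is a Saturday, so the first Sunday is September 2 and the third is September 16.
1 April 2030 is a Monday, so the first Sunday is April 7 and the fourth is April 28.
At the standard offset (UTC−06:00), 09:00 UTC − 6h = 03:00 Zelkir Station standard time.
Daylight saving runs 16 September 2029 – 28 April 2030; the standard-time date in Zelkir Station, 19 November 2029, is inside that window, so Zelkir Station is at UTC−05:00.
09:00 UTC − 5h = 04:00 Zelkir Station.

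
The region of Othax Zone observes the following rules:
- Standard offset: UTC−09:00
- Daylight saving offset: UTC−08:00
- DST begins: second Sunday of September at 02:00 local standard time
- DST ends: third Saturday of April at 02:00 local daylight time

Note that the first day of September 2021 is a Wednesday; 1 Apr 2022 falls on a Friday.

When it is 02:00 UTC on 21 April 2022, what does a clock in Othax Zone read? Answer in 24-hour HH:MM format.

17:00

1 September 2021 is a Wednesday, so the first Sunday is September 5 and the second is September 12.
1 April 2022 is a Friday, so the first Saturday is April 2 and the third is April 16.
At the standard offset (UTC−09:00), 02:00 UTC − 9h = 17:00 Othax Zone standard time (rolling into the previous day, 20 April 2022).
The standard-time date in Othax Zone, 20 April 2022, is outside the daylight-saving period (12 September 2021 – 16 April 2022), so Othax Zone is on standard time, UTC−09:00.
02:00 UTC − 9h = 17:00 local (rolling into the previous day, 20 April 2022).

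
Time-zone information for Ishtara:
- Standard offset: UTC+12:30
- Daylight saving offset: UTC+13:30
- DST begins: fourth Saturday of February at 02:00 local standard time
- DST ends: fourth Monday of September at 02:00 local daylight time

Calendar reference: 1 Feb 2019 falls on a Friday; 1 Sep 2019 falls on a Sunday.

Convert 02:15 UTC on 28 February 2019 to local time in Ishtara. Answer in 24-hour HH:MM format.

1 February 2019 is a Friday, so the first Saturday is February 2 and the fourth is February 23.
1 September 2019 is a Sunday, so the first Monday is September 2 and the fourth is September 23.
At the standard offset (UTC+12:30), 02:15 UTC + 12h30m = 14:45 Ishtara standard time.
The standard-time date in Ishtara, 28 February 2019, falls between 23 February and 23 September, so daylight saving is in effect and Ishtara is at UTC+13:30.
02:15 UTC + 13h30m = 15:45 local.

15:45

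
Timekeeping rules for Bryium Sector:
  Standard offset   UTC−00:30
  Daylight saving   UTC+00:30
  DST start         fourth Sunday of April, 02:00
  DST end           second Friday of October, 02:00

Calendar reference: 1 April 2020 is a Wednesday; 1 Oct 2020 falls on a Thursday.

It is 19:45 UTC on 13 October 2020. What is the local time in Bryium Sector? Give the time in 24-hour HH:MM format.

1 April 2020 is a Wednesday, so the first Sunday is April 5 and the fourth is April 26.
1 October 2020 is a Thursday, so the first Friday is October 2 and the second is October 9.
At the standard offset (UTC−00:30), 19:45 UTC − 0h30m = 19:15 Bryium Sector standard time.
Daylight saving runs 26 April – 9 October; the standard-time date in Bryium Sector, 13 October 2020, is outside that window, so Bryium Sector is on standard time at UTC−00:30.
19:45 UTC − 0h30m = 19:15 local.

19:15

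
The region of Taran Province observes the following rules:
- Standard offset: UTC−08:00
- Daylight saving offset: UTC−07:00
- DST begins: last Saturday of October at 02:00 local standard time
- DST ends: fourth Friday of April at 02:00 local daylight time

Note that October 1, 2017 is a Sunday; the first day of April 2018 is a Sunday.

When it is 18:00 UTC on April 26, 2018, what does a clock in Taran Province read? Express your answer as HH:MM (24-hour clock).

1 October 2017 is a Sunday, so Saturdays fall on 7, 14, 21, 28; the last is October 28.
1 April 2018 is a Sunday, so the first Friday is April 6 and the fourth is April 27.
At the standard offset (UTC−08:00), 18:00 UTC − 8h = 10:00 Taran Province standard time.
The standard-time date in Taran Province, April 26, 2018, lies within the daylight-saving period (28 October 2017 – 27 April 2018), so Taran Province is on daylight time, UTC−07:00.
18:00 UTC − 7h = 11:00 local.

11:00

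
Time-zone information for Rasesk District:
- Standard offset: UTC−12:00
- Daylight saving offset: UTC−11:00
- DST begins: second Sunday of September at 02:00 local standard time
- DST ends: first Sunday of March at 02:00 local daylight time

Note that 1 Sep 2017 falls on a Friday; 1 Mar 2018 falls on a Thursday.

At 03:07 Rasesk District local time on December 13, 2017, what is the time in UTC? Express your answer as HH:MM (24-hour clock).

1 September 2017 is a Friday, so the first Sunday is September 3 and the second is September 10.
1 March 2018 is a Thursday, so the first Sunday is March 4.
December 13, 2017 lies within the daylight-saving period (10 September 2017 – 4 March 2018), so Rasesk District is on daylight time, UTC−11:00.
03:07 local + 11h = 14:07 UTC.

14:07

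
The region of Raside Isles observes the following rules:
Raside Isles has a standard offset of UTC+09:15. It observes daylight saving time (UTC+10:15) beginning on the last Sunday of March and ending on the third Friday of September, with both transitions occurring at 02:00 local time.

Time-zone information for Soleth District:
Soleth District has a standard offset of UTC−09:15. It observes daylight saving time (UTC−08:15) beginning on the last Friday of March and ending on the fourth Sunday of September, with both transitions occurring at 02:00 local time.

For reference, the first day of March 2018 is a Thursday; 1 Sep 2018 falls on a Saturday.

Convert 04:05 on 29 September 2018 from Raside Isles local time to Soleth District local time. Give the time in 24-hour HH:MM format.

09:35

1 March 2018 is a Thursday, so Sundays fall on 4, 11, 18, 25; the last is March 25.
1 September 2018 is a Saturday, so the first Friday is September 7 and the third is September 21.
Daylight saving runs 25 March – 21 September; 29 September 2018 is outside that window, so Raside Isles is on standard time at UTC+09:15.
04:05 Raside Isles − 9h15m = 18:50 UTC (rolling into the previous day, 28 September 2018).
1 March 2018 is a Thursday, so Fridays fall on 2, 9, 16, 23, 30; the last is March 30.
1 September 2018 is a Saturday, so the first Sunday is September 2 and the fourth is September 23.
At the standard offset (UTC−09:15), 18:50 UTC − 9h15m = 09:35 Soleth District standard time.
The standard-time date in Soleth District, 28 September 2018, does not fall between 30 March and 23 September, so daylight saving is not in effect and Soleth District is at UTC−09:15.
18:50 UTC − 9h15m = 09:35 Soleth District.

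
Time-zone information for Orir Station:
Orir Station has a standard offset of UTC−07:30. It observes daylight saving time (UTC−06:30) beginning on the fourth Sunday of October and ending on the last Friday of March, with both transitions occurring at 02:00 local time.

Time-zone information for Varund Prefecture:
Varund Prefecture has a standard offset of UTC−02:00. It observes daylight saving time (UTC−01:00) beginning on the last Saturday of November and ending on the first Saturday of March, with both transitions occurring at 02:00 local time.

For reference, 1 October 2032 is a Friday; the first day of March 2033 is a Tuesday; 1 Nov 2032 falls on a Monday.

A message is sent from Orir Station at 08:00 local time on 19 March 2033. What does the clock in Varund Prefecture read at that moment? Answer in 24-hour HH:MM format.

12:30

1 October 2032 is a Friday, so the first Sunday is October 3 and the fourth is October 24.
1 March 2033 is a Tuesday, so Fridays fall on 4, 11, 18, 25; the last is March 25.
19 March 2033 falls between 24 October 2032 and 25 March 2033, so daylight saving is in effect and Orir Station is at UTC−06:30.
08:00 Orir Station + 6h30m = 14:30 UTC.
1 November 2032 is a Monday, so Saturdays fall on 6, 13, 20, 27; the last is November 27.
1 March 2033 is a Tuesday, so the first Saturday is March 5.
At the standard offset (UTC−02:00), 14:30 UTC − 2h = 12:30 Varund Prefecture standard time.
Daylight saving runs 27 November 2032 – 5 March 2033; the standard-time date in Varund Prefecture, 19 March 2033, is outside that window, so Varund Prefecture is on standard time at UTC−02:00.
14:30 UTC − 2h = 12:30 Varund Prefecture.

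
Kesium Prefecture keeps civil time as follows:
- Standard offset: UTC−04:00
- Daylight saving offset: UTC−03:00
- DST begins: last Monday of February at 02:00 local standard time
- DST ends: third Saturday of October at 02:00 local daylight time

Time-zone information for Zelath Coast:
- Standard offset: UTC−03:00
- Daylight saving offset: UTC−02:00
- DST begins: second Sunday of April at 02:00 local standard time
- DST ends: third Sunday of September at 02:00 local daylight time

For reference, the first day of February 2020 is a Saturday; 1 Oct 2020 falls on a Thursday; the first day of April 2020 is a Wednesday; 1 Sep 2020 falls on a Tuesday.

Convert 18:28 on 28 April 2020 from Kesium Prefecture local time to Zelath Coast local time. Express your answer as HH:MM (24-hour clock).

19:28

1 February 2020 is a Saturday, so Mondays fall on 3, 10, 17, 24; the last is February 24.
1 October 2020 is a Thursday, so the first Saturday is October 3 and the third is October 17.
28 April 2020 lies within the daylight-saving period (24 February – 17 October), so Kesium Prefecture is on daylight time, UTC−03:00.
18:28 Kesium Prefecture + 3h = 21:28 UTC.
1 April 2020 is a Wednesday, so the first Sunday is April 5 and the second is April 12.
1 September 2020 is a Tuesday, so the first Sunday is September 6 and the third is September 20.
At the standard offset (UTC−03:00), 21:28 UTC − 3h = 18:28 Zelath Coast standard time.
Daylight saving runs 12 April – 20 September; the standard-time date in Zelath Coast, 28 April 2020, is inside that window, so Zelath Coast is at UTC−02:00.
21:28 UTC − 2h = 19:28 Zelath Coast.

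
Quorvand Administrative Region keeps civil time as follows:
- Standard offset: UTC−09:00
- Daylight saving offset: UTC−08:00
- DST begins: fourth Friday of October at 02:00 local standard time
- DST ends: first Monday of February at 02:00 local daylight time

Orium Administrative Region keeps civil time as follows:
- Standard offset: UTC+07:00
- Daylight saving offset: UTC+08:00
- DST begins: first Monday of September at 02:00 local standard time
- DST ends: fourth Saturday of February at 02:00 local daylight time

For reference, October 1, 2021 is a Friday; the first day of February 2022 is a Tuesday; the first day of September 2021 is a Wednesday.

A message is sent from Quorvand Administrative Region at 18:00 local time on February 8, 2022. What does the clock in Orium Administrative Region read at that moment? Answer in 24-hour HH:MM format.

1 October 2021 is a Friday, so the first Friday is October 1 and the fourth is October 22.
1 February 2022 is a Tuesday, so the first Monday is February 7.
February 8, 2022 is outside the daylight-saving period (22 October 2021 – 7 February 2022), so Quorvand Administrative Region is on standard time, UTC−09:00.
18:00 Quorvand Administrative Region + 9h = 03:00 UTC (rolling into the next day, 9 February 2022).
1 September 2021 is a Wednesday, so the first Monday is September 6.
1 February 2022 is a Tuesday, so the first Saturday is February 5 and the fourth is February 26.
At the standard offset (UTC+07:00), 03:00 UTC + 7h = 10:00 Orium Administrative Region standard time.
Daylight saving runs 6 September 2021 – 26 February 2022; the standard-time date in Orium Administrative Region, February 9, 2022, is inside that window, so Orium Administrative Region is at UTC+08:00.
03:00 UTC + 8h = 11:00 Orium Administrative Region.

11:00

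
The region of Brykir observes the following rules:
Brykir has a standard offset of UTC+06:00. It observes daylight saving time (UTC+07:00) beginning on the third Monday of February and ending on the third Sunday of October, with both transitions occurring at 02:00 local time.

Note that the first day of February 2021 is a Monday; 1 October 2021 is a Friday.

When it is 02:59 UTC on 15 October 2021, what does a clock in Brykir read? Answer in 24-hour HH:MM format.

09:59

1 February 2021 is a Monday, so the first Monday is February 1 and the third is February 15.
1 October 2021 is a Friday, so the first Sunday is October 3 and the third is October 17.
At the standard offset (UTC+06:00), 02:59 UTC + 6h = 08:59 Brykir standard time.
The standard-time date in Brykir, 15 October 2021, falls between 15 February and 17 October, so daylight saving is in effect and Brykir is at UTC+07:00.
02:59 UTC + 7h = 09:59 local.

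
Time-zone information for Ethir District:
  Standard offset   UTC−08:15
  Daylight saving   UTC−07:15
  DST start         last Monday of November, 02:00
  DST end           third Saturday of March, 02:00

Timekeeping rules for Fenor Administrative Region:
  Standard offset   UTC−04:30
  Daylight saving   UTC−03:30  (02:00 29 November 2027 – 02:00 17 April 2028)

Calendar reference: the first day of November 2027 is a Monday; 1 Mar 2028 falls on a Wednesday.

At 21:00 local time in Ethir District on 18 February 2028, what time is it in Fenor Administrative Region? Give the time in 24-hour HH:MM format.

00:45

1 November 2027 is a Monday, so Mondays fall on 1, 8, 15, 22, 29; the last is November 29.
1 March 2028 is a Wednesday, so the first Saturday is March 4 and the third is March 18.
18 February 2028 falls between 29 November 2027 and 18 March 2028, so daylight saving is in effect and Ethir District is at UTC−07:15.
21:00 Ethir District + 7h15m = 04:15 UTC (rolling into the next day, 19 February 2028).
At the standard offset (UTC−04:30), 04:15 UTC − 4h30m = 23:45 Fenor Administrative Region standard time (rolling into the previous day, 18 February 2028).
The standard-time date in Fenor Administrative Region, 18 February 2028, lies within the daylight-saving period (29 November 2027 – 17 April 2028), so Fenor Administrative Region is on daylight time, UTC−03:30.
04:15 UTC − 3h30m = 00:45 Fenor Administrative Region.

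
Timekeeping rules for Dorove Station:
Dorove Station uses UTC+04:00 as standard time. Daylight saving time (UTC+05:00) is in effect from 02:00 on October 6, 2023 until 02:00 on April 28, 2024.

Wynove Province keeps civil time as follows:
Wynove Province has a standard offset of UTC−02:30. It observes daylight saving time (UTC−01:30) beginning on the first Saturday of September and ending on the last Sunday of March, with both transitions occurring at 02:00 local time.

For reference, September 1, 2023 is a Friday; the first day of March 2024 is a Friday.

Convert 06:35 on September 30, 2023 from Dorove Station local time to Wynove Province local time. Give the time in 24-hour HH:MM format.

01:05

September 30, 2023 is outside the daylight-saving period (6 October 2023 – 28 April 2024), so Dorove Station is on standard time, UTC+04:00.
06:35 Dorove Station − 4h = 02:35 UTC.
1 September 2023 is a Friday, so the first Saturday is September 2.
1 March 2024 is a Friday, so Sundays fall on 3, 10, 17, 24, 31; the last is March 31.
At the standard offset (UTC−02:30), 02:35 UTC − 2h30m = 00:05 Wynove Province standard time.
The standard-time date in Wynove Province, September 30, 2023, falls between 2 September 2023 and 31 March 2024, so daylight saving is in effect and Wynove Province is at UTC−01:30.
02:35 UTC − 1h30m = 01:05 Wynove Province.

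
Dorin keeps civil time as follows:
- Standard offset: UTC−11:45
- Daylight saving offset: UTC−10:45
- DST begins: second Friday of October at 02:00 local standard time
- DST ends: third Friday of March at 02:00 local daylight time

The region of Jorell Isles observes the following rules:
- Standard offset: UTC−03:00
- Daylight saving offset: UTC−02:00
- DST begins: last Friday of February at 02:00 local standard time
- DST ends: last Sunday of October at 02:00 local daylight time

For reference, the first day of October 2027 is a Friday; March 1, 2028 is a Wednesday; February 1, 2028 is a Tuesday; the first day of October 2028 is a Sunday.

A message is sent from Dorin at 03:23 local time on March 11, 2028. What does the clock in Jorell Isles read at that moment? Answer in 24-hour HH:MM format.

12:08

1 October 2027 is a Friday, so the first Friday is October 1 and the second is October 8.
1 March 2028 is a Wednesday, so the first Friday is March 3 and the third is March 17.
March 11, 2028 lies within the daylight-saving period (8 October 2027 – 17 March 2028), so Dorin is on daylight time, UTC−10:45.
03:23 Dorin + 10h45m = 14:08 UTC.
1 February 2028 is a Tuesday, so Fridays fall on 4, 11, 18, 25; the last is February 25.
1 October 2028 is a Sunday, so Sundays fall on 1, 8, 15, 22, 29; the last is October 29.
At the standard offset (UTC−03:00), 14:08 UTC − 3h = 11:08 Jorell Isles standard time.
The standard-time date in Jorell Isles, March 11, 2028, falls between 25 February and 29 October, so daylight saving is in effect and Jorell Isles is at UTC−02:00.
14:08 UTC − 2h = 12:08 Jorell Isles.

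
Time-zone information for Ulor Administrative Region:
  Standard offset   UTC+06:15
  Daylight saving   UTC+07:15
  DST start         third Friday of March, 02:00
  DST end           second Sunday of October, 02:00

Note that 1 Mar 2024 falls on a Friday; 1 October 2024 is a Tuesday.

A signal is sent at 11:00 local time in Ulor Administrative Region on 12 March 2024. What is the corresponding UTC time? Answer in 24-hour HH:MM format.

04:45

1 March 2024 is a Friday, so the first Friday is March 1 and the third is March 15.
1 October 2024 is a Tuesday, so the first Sunday is October 6 and the second is October 13.
12 March 2024 does not fall between 15 March and 13 October, so daylight saving is not in effect and Ulor Administrative Region is at UTC+06:15.
11:00 local − 6h15m = 04:45 UTC.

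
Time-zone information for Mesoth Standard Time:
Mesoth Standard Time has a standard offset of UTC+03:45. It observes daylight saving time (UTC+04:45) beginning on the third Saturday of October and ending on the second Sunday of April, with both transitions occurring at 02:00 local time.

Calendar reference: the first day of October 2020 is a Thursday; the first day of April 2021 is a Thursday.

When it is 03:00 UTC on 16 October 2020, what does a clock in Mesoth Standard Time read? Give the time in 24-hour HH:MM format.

1 October 2020 is a Thursday, so the first Saturday is October 3 and the third is October 17.
1 April 2021 is a Thursday, so the first Sunday is April 4 and the second is April 11.
At the standard offset (UTC+03:45), 03:00 UTC + 3h45m = 06:45 Mesoth Standard Time standard time.
The standard-time date in Mesoth Standard Time, 16 October 2020, does not fall between 17 October 2020 and 11 April 2021, so daylight saving is not in effect and Mesoth Standard Time is at UTC+03:45.
03:00 UTC + 3h45m = 06:45 local.

06:45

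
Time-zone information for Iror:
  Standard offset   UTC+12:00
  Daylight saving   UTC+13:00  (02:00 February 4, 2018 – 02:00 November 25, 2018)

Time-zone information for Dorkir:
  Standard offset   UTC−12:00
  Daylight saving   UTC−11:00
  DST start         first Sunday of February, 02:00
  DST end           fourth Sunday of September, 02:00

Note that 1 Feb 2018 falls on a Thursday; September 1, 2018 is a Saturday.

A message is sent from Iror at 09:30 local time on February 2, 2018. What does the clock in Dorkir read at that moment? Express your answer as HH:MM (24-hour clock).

Daylight saving runs 4 February – 25 November; February 2, 2018 is outside that window, so Iror is on standard time at UTC+12:00.
09:30 Iror − 12h = 21:30 UTC (rolling into the previous day, 1 February 2018).
1 February 2018 is a Thursday, so the first Sunday is February 4.
1 September 2018 is a Saturday, so the first Sunday is September 2 and the fourth is September 23.
At the standard offset (UTC−12:00), 21:30 UTC − 12h = 09:30 Dorkir standard time.
The standard-time date in Dorkir, February 1, 2018, is outside the daylight-saving period (4 February – 23 September), so Dorkir is on standard time, UTC−12:00.
21:30 UTC − 12h = 09:30 Dorkir.

09:30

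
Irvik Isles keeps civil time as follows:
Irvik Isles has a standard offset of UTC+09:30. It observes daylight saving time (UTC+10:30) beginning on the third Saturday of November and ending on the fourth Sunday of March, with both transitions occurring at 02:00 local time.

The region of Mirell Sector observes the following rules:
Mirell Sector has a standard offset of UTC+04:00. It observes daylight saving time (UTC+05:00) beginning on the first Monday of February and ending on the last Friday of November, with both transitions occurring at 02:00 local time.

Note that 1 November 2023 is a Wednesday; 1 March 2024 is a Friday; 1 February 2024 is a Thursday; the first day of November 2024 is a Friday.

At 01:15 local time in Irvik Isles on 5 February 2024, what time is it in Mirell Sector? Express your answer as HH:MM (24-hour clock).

18:45

1 November 2023 is a Wednesday, so the first Saturday is November 4 and the third is November 18.
1 March 2024 is a Friday, so the first Sunday is March 3 and the fourth is March 24.
Daylight saving runs 18 November 2023 – 24 March 2024; 5 February 2024 is inside that window, so Irvik Isles is at UTC+10:30.
01:15 Irvik Isles − 10h30m = 14:45 UTC (rolling into the previous day, 4 February 2024).
1 February 2024 is a Thursday, so the first Monday is February 5.
1 November 2024 is a Friday, so Fridays fall on 1, 8, 15, 22, 29; the last is November 29.
At the standard offset (UTC+04:00), 14:45 UTC + 4h = 18:45 Mirell Sector standard time.
The standard-time date in Mirell Sector, 4 February 2024, is outside the daylight-saving period (5 February – 29 November), so Mirell Sector is on standard time, UTC+04:00.
14:45 UTC + 4h = 18:45 Mirell Sector.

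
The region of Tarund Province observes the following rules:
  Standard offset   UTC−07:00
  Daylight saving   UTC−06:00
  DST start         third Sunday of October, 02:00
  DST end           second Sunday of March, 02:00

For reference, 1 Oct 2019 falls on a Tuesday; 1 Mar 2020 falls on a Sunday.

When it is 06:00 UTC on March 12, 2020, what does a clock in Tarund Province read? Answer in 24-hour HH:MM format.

1 October 2019 is a Tuesday, so the first Sunday is October 6 and the third is October 20.
1 March 2020 is a Sunday, so the first Sunday is March 1 and the second is March 8.
At the standard offset (UTC−07:00), 06:00 UTC − 7h = 23:00 Tarund Province standard time (rolling into the previous day, 11 March 2020).
The standard-time date in Tarund Province, March 11, 2020, does not fall between 20 October 2019 and 8 March 2020, so daylight saving is not in effect and Tarund Province is at UTC−07:00.
06:00 UTC − 7h = 23:00 local (rolling into the previous day, 11 March 2020).

23:00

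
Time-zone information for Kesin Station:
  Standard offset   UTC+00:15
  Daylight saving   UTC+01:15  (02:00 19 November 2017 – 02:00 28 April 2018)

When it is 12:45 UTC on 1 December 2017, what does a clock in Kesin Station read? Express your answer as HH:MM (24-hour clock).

At the standard offset (UTC+00:15), 12:45 UTC + 0h15m = 13:00 Kesin Station standard time.
The standard-time date in Kesin Station, 1 December 2017, lies within the daylight-saving period (19 November 2017 – 28 April 2018), so Kesin Station is on daylight time, UTC+01:15.
12:45 UTC + 1h15m = 14:00 local.

14:00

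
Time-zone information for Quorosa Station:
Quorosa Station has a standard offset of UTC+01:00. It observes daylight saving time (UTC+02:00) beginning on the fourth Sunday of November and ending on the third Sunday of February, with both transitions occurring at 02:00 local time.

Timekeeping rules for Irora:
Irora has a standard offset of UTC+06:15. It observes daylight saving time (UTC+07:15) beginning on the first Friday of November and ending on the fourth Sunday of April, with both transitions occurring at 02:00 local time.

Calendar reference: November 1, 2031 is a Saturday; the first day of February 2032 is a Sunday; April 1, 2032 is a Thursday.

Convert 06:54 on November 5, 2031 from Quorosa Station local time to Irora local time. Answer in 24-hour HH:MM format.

1 November 2031 is a Saturday, so the first Sunday is November 2 and the fourth is November 23.
1 February 2032 is a Sunday, so the first Sunday is February 1 and the third is February 15.
November 5, 2031 does not fall between 23 November 2031 and 15 February 2032, so daylight saving is not in effect and Quorosa Station is at UTC+01:00.
06:54 Quorosa Station − 1h = 05:54 UTC.
1 November 2031 is a Saturday, so the first Friday is November 7.
1 April 2032 is a Thursday, so the first Sunday is April 4 and the fourth is April 25.
At the standard offset (UTC+06:15), 05:54 UTC + 6h15m = 12:09 Irora standard time.
The standard-time date in Irora, November 5, 2031, is outside the daylight-saving period (7 November 2031 – 25 April 2032), so Irora is on standard time, UTC+06:15.
05:54 UTC + 6h15m = 12:09 Irora.

12:09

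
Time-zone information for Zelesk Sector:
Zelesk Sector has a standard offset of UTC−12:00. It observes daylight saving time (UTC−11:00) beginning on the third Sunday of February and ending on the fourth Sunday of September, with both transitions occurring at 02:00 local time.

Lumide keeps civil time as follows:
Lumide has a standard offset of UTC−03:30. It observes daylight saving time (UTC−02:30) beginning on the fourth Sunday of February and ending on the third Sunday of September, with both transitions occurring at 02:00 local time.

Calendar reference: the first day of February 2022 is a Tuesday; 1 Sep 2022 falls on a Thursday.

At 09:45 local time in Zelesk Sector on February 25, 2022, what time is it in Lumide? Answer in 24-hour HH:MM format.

1 February 2022 is a Tuesday, so the first Sunday is February 6 and the third is February 20.
1 September 2022 is a Thursday, so the first Sunday is September 4 and the fourth is September 25.
February 25, 2022 lies within the daylight-saving period (20 February – 25 September), so Zelesk Sector is on daylight time, UTC−11:00.
09:45 Zelesk Sector + 11h = 20:45 UTC.
1 February 2022 is a Tuesday, so the first Sunday is February 6 and the fourth is February 27.
1 September 2022 is a Thursday, so the first Sunday is September 4 and the third is September 18.
At the standard offset (UTC−03:30), 20:45 UTC − 3h30m = 17:15 Lumide standard time.
Daylight saving runs 27 February – 18 September; the standard-time date in Lumide, February 25, 2022, is outside that window, so Lumide is on standard time at UTC−03:30.
20:45 UTC − 3h30m = 17:15 Lumide.

17:15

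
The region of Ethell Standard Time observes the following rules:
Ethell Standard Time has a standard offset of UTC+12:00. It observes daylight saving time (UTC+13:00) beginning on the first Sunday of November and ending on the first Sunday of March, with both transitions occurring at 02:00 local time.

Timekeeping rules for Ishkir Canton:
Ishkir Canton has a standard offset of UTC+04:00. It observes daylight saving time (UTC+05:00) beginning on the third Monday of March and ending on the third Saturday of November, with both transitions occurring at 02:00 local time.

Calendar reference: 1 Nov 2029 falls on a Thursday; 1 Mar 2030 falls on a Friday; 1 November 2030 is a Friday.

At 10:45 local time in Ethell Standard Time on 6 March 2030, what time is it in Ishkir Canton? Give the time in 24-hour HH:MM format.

1 November 2029 is a Thursday, so the first Sunday is November 4.
1 March 2030 is a Friday, so the first Sunday is March 3.
6 March 2030 does not fall between 4 November 2029 and 3 March 2030, so daylight saving is not in effect and Ethell Standard Time is at UTC+12:00.
10:45 Ethell Standard Time − 12h = 22:45 UTC (rolling into the previous day, 5 March 2030).
1 March 2030 is a Friday, so the first Monday is March 4 and the third is March 18.
1 November 2030 is a Friday, so the first Saturday is November 2 and the third is November 16.
At the standard offset (UTC+04:00), 22:45 UTC + 4h = 02:45 Ishkir Canton standard time (rolling into the next day, 6 March 2030).
Daylight saving runs 18 March – 16 November; the standard-time date in Ishkir Canton, 6 March 2030, is outside that window, so Ishkir Canton is on standard time at UTC+04:00.
22:45 UTC + 4h = 02:45 Ishkir Canton (rolling into the next day, 6 March 2030).

02:45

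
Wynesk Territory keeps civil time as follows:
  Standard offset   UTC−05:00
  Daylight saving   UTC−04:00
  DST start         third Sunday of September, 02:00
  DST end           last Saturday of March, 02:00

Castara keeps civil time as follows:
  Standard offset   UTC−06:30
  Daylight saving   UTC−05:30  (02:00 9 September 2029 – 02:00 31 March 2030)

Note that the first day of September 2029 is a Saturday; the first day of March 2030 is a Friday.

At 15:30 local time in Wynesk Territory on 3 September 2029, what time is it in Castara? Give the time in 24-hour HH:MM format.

14:00

1 September 2029 is a Saturday, so the first Sunday is September 2 and the third is September 16.
1 March 2030 is a Friday, so Saturdays fall on 2, 9, 16, 23, 30; the last is March 30.
Daylight saving runs 16 September 2029 – 30 March 2030; 3 September 2029 is outside that window, so Wynesk Territory is on standard time at UTC−05:00.
15:30 Wynesk Territory + 5h = 20:30 UTC.
At the standard offset (UTC−06:30), 20:30 UTC − 6h30m = 14:00 Castara standard time.
The standard-time date in Castara, 3 September 2029, is outside the daylight-saving period (9 September 2029 – 31 March 2030), so Castara is on standard time, UTC−06:30.
20:30 UTC − 6h30m = 14:00 Castara.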